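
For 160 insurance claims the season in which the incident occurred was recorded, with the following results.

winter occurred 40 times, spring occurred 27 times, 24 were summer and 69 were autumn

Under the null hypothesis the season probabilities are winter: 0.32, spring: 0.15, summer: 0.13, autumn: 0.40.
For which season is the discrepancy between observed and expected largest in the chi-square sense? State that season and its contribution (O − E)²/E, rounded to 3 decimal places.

winter, 2.450

Expected counts E_i = n·p_i: 160×0.32 = 51.2, 160×0.15 = 24, 160×0.13 = 20.8, 160×0.40 = 64.
cat         O        E   (O−E)²/E
winter     40     51.2     2.4500
spring     27       24     0.3750
summer     24     20.8     0.4923
autumn     69       64     0.3906
The largest term is for winter: 2.450.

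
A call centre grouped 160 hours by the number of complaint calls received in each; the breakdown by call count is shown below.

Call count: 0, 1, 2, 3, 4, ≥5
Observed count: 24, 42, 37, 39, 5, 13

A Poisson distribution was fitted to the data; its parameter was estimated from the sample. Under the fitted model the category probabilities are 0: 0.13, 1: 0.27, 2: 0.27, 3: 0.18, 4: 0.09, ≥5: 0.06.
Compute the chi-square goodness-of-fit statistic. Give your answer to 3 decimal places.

Expected counts E_i = n·p_i: 160×0.13 = 20.8, 160×0.27 = 43.2, 160×0.27 = 43.2, 160×0.18 = 28.8, 160×0.09 = 14.4, 160×0.06 = 9.6.
cat         O        E   (O−E)²/E
0          24     20.8     0.4923
1          42     43.2     0.0333
2          37     43.2     0.8898
3          39     28.8     3.6125
4           5     14.4     6.1361
≥5         13      9.6     1.2042
Sum = 12.368

12.368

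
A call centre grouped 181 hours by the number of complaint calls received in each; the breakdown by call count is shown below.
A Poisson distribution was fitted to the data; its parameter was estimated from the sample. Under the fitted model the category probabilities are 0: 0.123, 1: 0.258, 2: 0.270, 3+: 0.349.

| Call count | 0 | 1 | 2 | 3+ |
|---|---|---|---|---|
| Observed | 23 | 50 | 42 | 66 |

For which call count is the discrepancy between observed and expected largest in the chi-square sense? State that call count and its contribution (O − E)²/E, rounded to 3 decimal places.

2, 0.966

Expected counts E_i = n·p_i: 181×0.123 = 22.263, 181×0.258 = 46.698, 181×0.270 = 48.87, 181×0.349 = 63.169.
0: (23 − 22.263)²/22.263 = 0.543169/22.263 = 0.0244
1: (50 − 46.698)²/46.698 = 10.903204/46.698 = 0.2335
2: (42 − 48.87)²/48.87 = 47.1969/48.87 = 0.9658
3+: (66 − 63.169)²/63.169 = 8.014561/63.169 = 0.1269
The largest term is for 2: 0.966.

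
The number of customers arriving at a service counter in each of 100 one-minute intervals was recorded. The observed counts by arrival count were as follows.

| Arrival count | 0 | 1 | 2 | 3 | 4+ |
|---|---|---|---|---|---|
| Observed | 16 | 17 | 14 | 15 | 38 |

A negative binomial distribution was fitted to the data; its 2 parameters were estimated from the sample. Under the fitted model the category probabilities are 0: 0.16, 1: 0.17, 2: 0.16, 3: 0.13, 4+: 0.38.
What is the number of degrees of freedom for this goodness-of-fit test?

There are k = 5 categories and 2 parameters estimated from the data, so df = 5 − 1 − 2 = 2.

2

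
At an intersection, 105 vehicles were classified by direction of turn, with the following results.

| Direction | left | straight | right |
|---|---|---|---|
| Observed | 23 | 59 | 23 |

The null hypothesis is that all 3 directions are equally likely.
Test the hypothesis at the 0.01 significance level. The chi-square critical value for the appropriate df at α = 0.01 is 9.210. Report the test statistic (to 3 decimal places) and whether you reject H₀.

24.686; reject

Under H₀ each category has probability 1/3, so each expected count is 105/3 = 35.
cat           O        E   (O−E)²/E
left         23       35     4.1143
straight     59       35    16.4571
right        23       35     4.1143
Sum = 24.686
df = 2. Since 24.686 > 9.210, we reject H₀.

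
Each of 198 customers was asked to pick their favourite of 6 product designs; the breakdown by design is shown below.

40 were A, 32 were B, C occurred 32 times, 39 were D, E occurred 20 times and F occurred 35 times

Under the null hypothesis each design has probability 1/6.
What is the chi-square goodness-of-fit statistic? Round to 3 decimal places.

Expected count for each of the 6 categories: 198/6 = 33.
χ² = (40−33)²/33 + (32−33)²/33 + (32−33)²/33 + (39−33)²/33 + (20−33)²/33 + (35−33)²/33
   = 1.4848 + 0.0303 + 0.0303 + 1.0909 + 5.1212 + 0.1212
Sum = 7.879

7.879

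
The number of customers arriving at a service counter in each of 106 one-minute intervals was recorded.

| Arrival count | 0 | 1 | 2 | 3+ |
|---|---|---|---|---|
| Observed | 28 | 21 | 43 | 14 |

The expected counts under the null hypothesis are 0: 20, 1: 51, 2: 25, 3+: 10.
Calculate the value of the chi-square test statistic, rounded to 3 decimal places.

cat         O        E   (O−E)²/E
0          28       20     3.2000
1          21       51    17.6471
2          43       25    12.9600
3+         14       10     1.6000
Sum = 35.407

35.407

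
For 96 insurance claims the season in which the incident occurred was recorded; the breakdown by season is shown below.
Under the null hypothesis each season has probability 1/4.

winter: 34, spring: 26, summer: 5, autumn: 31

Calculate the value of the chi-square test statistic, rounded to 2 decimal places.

21.42

Expected count for each of the 4 categories: 96/4 = 24.
χ² = (34−24)²/24 + (26−24)²/24 + (5−24)²/24 + (31−24)²/24
   = 4.167 + 0.167 + 15.042 + 2.042
Sum = 21.42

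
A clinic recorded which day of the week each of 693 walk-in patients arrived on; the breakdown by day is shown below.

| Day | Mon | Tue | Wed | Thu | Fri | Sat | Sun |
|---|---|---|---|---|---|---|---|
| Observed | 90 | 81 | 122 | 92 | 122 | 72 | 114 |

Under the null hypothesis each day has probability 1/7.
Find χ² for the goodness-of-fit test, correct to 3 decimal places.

24.909

Expected count for each of the 7 categories: 693/7 = 99.
Mon: (90 − 99)²/99 = 81/99 = 0.8182
Tue: (81 − 99)²/99 = 324/99 = 3.2727
Wed: (122 − 99)²/99 = 529/99 = 5.3434
Thu: (92 − 99)²/99 = 49/99 = 0.4949
Fri: (122 − 99)²/99 = 529/99 = 5.3434
Sat: (72 − 99)²/99 = 729/99 = 7.3636
Sun: (114 − 99)²/99 = 225/99 = 2.2727
Sum = 24.909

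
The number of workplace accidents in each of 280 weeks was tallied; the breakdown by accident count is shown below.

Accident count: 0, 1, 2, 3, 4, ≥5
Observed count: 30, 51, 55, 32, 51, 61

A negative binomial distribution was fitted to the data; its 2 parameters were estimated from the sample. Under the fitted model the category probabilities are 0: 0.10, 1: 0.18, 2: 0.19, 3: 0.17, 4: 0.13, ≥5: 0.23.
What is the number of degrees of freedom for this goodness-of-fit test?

There are k = 6 categories and 2 parameters estimated from the data, so df = 6 − 1 − 2 = 3.

3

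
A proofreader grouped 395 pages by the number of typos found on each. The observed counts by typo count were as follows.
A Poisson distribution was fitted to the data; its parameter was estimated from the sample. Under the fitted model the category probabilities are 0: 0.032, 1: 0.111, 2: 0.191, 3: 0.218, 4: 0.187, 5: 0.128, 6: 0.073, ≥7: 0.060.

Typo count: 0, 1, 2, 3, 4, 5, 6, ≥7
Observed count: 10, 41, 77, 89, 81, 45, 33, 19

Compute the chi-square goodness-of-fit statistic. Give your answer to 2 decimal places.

Expected counts E_i = n·p_i: 395×0.032 = 12.64, 395×0.111 = 43.845, 395×0.191 = 75.445, 395×0.218 = 86.11, 395×0.187 = 73.865, 395×0.128 = 50.56, 395×0.073 = 28.835, 395×0.060 = 23.7.
χ² = (10−12.64)²/12.64 + (41−43.845)²/43.845 + (77−75.445)²/75.445 + (89−86.11)²/86.11 + (81−73.865)²/73.865 + (45−50.56)²/50.56 + (33−28.835)²/28.835 + (19−23.7)²/23.7
   = 0.551 + 0.185 + 0.032 + 0.097 + 0.689 + 0.611 + 0.602 + 0.932
Sum = 3.70

3.70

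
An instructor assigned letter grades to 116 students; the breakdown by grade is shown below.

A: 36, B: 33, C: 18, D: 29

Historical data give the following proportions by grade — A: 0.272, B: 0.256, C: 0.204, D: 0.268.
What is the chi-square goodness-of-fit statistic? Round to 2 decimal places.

2.49

Expected counts E_i = n·p_i: 116×0.272 = 31.552, 116×0.256 = 29.696, 116×0.204 = 23.664, 116×0.268 = 31.088.
cat         O        E   (O−E)²/E
A          36   31.552      0.627
B          33   29.696      0.368
C          18   23.664      1.356
D          29   31.088      0.140
Sum = 2.49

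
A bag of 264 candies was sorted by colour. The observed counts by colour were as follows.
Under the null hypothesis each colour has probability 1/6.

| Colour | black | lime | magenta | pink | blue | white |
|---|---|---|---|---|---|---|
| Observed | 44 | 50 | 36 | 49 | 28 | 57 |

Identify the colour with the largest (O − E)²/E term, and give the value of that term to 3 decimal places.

blue, 5.818

Expected count for each of the 6 categories: 264/6 = 44.
cat          O        E   (O−E)²/E
black       44       44     0.0000
lime        50       44     0.8182
magenta     36       44     1.4545
pink        49       44     0.5682
blue        28       44     5.8182
white       57       44     3.8409
The largest term is for blue: 5.818.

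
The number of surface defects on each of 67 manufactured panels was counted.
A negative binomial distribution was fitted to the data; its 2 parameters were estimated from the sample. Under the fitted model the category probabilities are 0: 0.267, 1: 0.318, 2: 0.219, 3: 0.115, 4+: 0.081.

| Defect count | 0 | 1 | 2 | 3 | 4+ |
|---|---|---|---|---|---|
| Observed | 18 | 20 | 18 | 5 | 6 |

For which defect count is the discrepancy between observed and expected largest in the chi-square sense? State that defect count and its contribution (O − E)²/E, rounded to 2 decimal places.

Expected counts E_i = n·p_i: 67×0.267 = 17.889, 67×0.318 = 21.306, 67×0.219 = 14.673, 67×0.115 = 7.705, 67×0.081 = 5.427.
cat         O        E   (O−E)²/E
0          18   17.889      0.001
1          20   21.306      0.080
2          18   14.673      0.754
3           5    7.705      0.950
4+          6    5.427      0.060
The largest term is for 3: 0.95.

3, 0.95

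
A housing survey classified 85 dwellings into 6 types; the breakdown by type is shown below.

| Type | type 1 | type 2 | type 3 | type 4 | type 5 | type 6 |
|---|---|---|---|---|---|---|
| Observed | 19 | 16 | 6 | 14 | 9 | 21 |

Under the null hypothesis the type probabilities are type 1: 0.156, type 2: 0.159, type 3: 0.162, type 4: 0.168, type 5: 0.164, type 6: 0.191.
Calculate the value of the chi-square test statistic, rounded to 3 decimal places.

10.481

Expected counts E_i = n·p_i: 85×0.156 = 13.26, 85×0.159 = 13.515, 85×0.162 = 13.77, 85×0.168 = 14.28, 85×0.164 = 13.94, 85×0.191 = 16.235.
type 1: (19 − 13.26)²/13.26 = 32.9476/13.26 = 2.4847
type 2: (16 − 13.515)²/13.515 = 6.175225/13.515 = 0.4569
type 3: (6 − 13.77)²/13.77 = 60.3729/13.77 = 4.3844
type 4: (14 − 14.28)²/14.28 = 0.0784/14.28 = 0.0055
type 5: (9 − 13.94)²/13.94 = 24.4036/13.94 = 1.7506
type 6: (21 − 16.235)²/16.235 = 22.705225/16.235 = 1.3985
Sum = 10.481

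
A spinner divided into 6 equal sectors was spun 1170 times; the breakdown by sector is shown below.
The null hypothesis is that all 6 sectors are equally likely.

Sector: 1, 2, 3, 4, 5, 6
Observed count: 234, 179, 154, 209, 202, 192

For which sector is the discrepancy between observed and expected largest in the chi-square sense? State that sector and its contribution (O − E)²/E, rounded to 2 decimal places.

Under H₀ each category has probability 1/6, so each expected count is 1170/6 = 195.
1: (234 − 195)²/195 = 1521/195 = 7.800
2: (179 − 195)²/195 = 256/195 = 1.313
3: (154 − 195)²/195 = 1681/195 = 8.621
4: (209 − 195)²/195 = 196/195 = 1.005
5: (202 − 195)²/195 = 49/195 = 0.251
6: (192 − 195)²/195 = 9/195 = 0.046
The largest term is for 3: 8.62.

3, 8.62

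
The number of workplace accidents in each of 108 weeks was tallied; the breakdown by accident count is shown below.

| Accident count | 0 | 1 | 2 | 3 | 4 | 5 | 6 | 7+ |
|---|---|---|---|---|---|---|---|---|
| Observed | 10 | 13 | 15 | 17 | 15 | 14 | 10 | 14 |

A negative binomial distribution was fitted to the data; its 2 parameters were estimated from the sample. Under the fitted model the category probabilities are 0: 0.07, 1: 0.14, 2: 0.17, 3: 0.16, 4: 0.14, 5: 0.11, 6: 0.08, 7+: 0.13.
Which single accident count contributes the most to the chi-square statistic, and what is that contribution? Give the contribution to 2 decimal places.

Expected counts E_i = n·p_i: 108×0.07 = 7.56, 108×0.14 = 15.12, 108×0.17 = 18.36, 108×0.16 = 17.28, 108×0.14 = 15.12, 108×0.11 = 11.88, 108×0.08 = 8.64, 108×0.13 = 14.04.
cat         O        E   (O−E)²/E
0          10     7.56      0.788
1          13    15.12      0.297
2          15    18.36      0.615
3          17    17.28      0.005
4          15    15.12      0.001
5          14    11.88      0.378
6          10     8.64      0.214
7+         14    14.04      0.000
The largest term is for 0: 0.79.

0, 0.79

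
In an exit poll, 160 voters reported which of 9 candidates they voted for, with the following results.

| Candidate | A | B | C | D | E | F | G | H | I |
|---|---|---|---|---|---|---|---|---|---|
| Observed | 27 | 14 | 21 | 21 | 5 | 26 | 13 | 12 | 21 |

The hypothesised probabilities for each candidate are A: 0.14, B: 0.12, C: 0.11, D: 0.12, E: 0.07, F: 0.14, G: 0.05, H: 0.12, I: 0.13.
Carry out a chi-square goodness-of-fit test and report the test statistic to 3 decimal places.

13.016

Expected counts E_i = n·p_i: 160×0.14 = 22.4, 160×0.12 = 19.2, 160×0.11 = 17.6, 160×0.12 = 19.2, 160×0.07 = 11.2, 160×0.14 = 22.4, 160×0.05 = 8, 160×0.12 = 19.2, 160×0.13 = 20.8.
χ² = (27−22.4)²/22.4 + (14−19.2)²/19.2 + (21−17.6)²/17.6 + (21−19.2)²/19.2 + (5−11.2)²/11.2 + (26−22.4)²/22.4 + (13−8)²/8 + (12−19.2)²/19.2 + (21−20.8)²/20.8
   = 0.9446 + 1.4083 + 0.6568 + 0.1688 + 3.4321 + 0.5786 + 3.1250 + 2.7000 + 0.0019
Sum = 13.016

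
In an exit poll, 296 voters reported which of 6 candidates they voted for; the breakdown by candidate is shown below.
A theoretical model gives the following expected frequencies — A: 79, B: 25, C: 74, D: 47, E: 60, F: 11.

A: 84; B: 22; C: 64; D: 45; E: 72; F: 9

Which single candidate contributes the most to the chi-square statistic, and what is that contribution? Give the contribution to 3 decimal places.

cat         O        E   (O−E)²/E
A          84       79     0.3165
B          22       25     0.3600
C          64       74     1.3514
D          45       47     0.0851
E          72       60     2.4000
F           9       11     0.3636
The largest term is for E: 2.400.

E, 2.400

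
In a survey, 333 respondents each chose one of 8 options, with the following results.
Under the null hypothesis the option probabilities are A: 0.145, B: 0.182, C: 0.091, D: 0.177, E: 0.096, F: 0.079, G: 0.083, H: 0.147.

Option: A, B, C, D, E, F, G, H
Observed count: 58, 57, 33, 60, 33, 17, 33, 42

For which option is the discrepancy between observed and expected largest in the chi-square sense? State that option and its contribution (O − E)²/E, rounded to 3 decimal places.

F, 3.293

Expected counts E_i = n·p_i: 333×0.145 = 48.285, 333×0.182 = 60.606, 333×0.091 = 30.303, 333×0.177 = 58.941, 333×0.096 = 31.968, 333×0.079 = 26.307, 333×0.083 = 27.639, 333×0.147 = 48.951.
cat         O        E   (O−E)²/E
A          58   48.285     1.9547
B          57   60.606     0.2146
C          33   30.303     0.2400
D          60   58.941     0.0190
E          33   31.968     0.0333
F          17   26.307     3.2927
G          33   27.639     1.0398
H          42   48.951     0.9870
The largest term is for F: 3.293.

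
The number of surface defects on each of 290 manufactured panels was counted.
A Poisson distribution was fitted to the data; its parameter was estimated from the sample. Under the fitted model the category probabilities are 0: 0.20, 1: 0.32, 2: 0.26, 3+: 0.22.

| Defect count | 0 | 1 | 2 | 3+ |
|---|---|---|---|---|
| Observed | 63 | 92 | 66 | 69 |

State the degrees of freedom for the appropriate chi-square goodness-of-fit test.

2

There are k = 4 categories and 1 parameter estimated from the data, so df = 4 − 1 − 1 = 2.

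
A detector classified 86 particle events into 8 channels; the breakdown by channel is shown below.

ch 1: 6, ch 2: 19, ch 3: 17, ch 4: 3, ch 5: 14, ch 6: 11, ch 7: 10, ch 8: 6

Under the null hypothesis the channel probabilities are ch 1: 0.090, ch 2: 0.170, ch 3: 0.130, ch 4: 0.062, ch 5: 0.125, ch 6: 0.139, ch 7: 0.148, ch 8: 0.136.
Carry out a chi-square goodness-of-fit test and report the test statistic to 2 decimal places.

Expected counts E_i = n·p_i: 86×0.090 = 7.74, 86×0.170 = 14.62, 86×0.130 = 11.18, 86×0.062 = 5.332, 86×0.125 = 10.75, 86×0.139 = 11.954, 86×0.148 = 12.728, 86×0.136 = 11.696.
cat         O        E   (O−E)²/E
ch 1        6     7.74      0.391
ch 2       19    14.62      1.312
ch 3       17    11.18      3.030
ch 4        3    5.332      1.020
ch 5       14    10.75      0.983
ch 6       11   11.954      0.076
ch 7       10   12.728      0.585
ch 8        6   11.696      2.774
Sum = 10.17

10.17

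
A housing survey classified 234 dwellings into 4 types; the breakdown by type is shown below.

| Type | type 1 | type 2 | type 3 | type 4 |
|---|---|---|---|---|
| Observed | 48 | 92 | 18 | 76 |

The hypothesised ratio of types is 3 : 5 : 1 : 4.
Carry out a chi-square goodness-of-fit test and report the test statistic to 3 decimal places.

Ratio total = 13. Expected counts: 234×3/13 = 54, 234×5/13 = 90, 234×1/13 = 18, 234×4/13 = 72.
cat         O        E   (O−E)²/E
type 1     48       54     0.6667
type 2     92       90     0.0444
type 3     18       18     0.0000
type 4     76       72     0.2222
Sum = 0.933

0.933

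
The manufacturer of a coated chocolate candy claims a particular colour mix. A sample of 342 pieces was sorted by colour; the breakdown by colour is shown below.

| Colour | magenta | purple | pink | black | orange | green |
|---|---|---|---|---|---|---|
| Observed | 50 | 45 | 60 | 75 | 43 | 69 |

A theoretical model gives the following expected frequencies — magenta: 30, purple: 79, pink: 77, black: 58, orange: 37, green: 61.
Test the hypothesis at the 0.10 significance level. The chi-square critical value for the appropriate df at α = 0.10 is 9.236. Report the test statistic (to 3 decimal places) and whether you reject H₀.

38.724; reject

χ² = (50−30)²/30 + (45−79)²/79 + (60−77)²/77 + (75−58)²/58 + (43−37)²/37 + (69−61)²/61
   = 13.3333 + 14.6329 + 3.7532 + 4.9828 + 0.9730 + 1.0492
Sum = 38.724
df = 5. Since 38.724 > 9.236, we reject H₀.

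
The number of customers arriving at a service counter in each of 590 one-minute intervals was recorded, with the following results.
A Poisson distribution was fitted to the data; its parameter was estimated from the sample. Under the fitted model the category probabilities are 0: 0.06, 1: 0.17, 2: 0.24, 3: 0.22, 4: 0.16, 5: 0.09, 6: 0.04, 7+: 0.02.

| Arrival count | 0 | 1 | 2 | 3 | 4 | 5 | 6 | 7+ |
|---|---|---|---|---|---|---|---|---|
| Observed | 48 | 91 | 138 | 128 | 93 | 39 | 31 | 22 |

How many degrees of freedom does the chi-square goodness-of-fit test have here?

There are k = 8 categories and 1 parameter estimated from the data, so df = 8 − 1 − 1 = 6.

6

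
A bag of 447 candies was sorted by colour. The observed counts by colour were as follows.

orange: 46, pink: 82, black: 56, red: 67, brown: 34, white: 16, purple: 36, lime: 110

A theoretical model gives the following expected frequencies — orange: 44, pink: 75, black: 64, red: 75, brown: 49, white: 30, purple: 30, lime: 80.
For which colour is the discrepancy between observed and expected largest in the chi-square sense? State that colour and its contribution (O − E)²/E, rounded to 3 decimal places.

orange: (46 − 44)²/44 = 4/44 = 0.0909
pink: (82 − 75)²/75 = 49/75 = 0.6533
black: (56 − 64)²/64 = 64/64 = 1.0000
red: (67 − 75)²/75 = 64/75 = 0.8533
brown: (34 − 49)²/49 = 225/49 = 4.5918
white: (16 − 30)²/30 = 196/30 = 6.5333
purple: (36 − 30)²/30 = 36/30 = 1.2000
lime: (110 − 80)²/80 = 900/80 = 11.2500
The largest term is for lime: 11.250.

lime, 11.250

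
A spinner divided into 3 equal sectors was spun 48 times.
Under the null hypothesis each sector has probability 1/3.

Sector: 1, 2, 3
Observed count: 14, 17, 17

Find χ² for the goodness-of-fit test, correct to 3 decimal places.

0.375

Under H₀ each category has probability 1/3, so each expected count is 48/3 = 16.
1: (14 − 16)²/16 = 4/16 = 0.2500
2: (17 − 16)²/16 = 1/16 = 0.0625
3: (17 − 16)²/16 = 1/16 = 0.0625
Sum = 0.375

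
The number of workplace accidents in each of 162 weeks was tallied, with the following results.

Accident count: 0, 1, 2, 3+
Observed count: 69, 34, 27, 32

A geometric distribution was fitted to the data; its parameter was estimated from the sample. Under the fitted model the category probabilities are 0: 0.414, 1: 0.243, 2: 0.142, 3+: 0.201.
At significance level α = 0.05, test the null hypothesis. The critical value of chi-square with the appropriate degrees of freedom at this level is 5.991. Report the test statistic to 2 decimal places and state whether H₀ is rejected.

1.49; do not reject

Expected counts E_i = n·p_i: 162×0.414 = 67.068, 162×0.243 = 39.366, 162×0.142 = 23.004, 162×0.201 = 32.562.
χ² = (69−67.068)²/67.068 + (34−39.366)²/39.366 + (27−23.004)²/23.004 + (32−32.562)²/32.562
   = 0.056 + 0.731 + 0.694 + 0.010
Sum = 1.49
df = 2. Since 1.49 < 5.991, we do not reject H₀.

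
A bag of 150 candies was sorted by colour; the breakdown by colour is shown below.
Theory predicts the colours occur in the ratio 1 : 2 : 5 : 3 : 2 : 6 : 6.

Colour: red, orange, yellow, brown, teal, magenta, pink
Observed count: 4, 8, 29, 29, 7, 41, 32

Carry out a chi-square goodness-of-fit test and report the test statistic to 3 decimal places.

Ratio total = 25. Expected counts: 150×1/25 = 6, 150×2/25 = 12, 150×5/25 = 30, 150×3/25 = 18, 150×2/25 = 12, 150×6/25 = 36, 150×6/25 = 36.
χ² = (4−6)²/6 + (8−12)²/12 + (29−30)²/30 + (29−18)²/18 + (7−12)²/12 + (41−36)²/36 + (32−36)²/36
   = 0.6667 + 1.3333 + 0.0333 + 6.7222 + 2.0833 + 0.6944 + 0.4444
Sum = 11.978

11.978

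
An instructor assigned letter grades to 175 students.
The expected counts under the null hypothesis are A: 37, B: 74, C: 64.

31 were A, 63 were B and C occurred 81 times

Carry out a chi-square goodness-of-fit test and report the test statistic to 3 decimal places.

A: (31 − 37)²/37 = 36/37 = 0.9730
B: (63 − 74)²/74 = 121/74 = 1.6351
C: (81 − 64)²/64 = 289/64 = 4.5156
Sum = 7.124

7.124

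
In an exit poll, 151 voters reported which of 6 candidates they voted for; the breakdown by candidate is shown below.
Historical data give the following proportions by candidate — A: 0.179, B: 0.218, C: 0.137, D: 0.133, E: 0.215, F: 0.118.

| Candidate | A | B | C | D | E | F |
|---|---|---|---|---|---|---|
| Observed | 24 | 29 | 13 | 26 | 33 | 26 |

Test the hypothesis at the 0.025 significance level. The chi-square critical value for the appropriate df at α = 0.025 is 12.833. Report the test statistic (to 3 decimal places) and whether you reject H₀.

9.171; do not reject

Expected counts E_i = n·p_i: 151×0.179 = 27.029, 151×0.218 = 32.918, 151×0.137 = 20.687, 151×0.133 = 20.083, 151×0.215 = 32.465, 151×0.118 = 17.818.
A: (24 − 27.029)²/27.029 = 9.174841/27.029 = 0.3394
B: (29 − 32.918)²/32.918 = 15.350724/32.918 = 0.4663
C: (13 − 20.687)²/20.687 = 59.089969/20.687 = 2.8564
D: (26 − 20.083)²/20.083 = 35.010889/20.083 = 1.7433
E: (33 − 32.465)²/32.465 = 0.286225/32.465 = 0.0088
F: (26 − 17.818)²/17.818 = 66.945124/17.818 = 3.7572
Sum = 9.171
df = 5. Since 9.171 < 12.833, we do not reject H₀.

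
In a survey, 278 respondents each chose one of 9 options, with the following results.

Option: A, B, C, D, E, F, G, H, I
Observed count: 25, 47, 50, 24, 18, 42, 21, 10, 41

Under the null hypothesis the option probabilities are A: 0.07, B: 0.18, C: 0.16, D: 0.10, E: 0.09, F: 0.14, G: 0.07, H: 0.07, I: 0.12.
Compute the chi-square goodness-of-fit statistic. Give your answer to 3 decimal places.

Expected counts E_i = n·p_i: 278×0.07 = 19.46, 278×0.18 = 50.04, 278×0.16 = 44.48, 278×0.10 = 27.8, 278×0.09 = 25.02, 278×0.14 = 38.92, 278×0.07 = 19.46, 278×0.07 = 19.46, 278×0.12 = 33.36.
cat         O        E   (O−E)²/E
A          25    19.46     1.5772
B          47    50.04     0.1847
C          50    44.48     0.6850
D          24     27.8     0.5194
E          18    25.02     1.9696
F          42    38.92     0.2437
G          21    19.46     0.1219
H          10    19.46     4.5987
I          41    33.36     1.7497
Sum = 11.650

11.650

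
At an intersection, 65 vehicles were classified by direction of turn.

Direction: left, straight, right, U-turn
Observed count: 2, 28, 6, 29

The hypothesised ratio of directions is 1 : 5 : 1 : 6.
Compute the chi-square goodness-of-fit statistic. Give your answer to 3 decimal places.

Ratio total = 13. Expected counts: 65×1/13 = 5, 65×5/13 = 25, 65×1/13 = 5, 65×6/13 = 30.
χ² = (2−5)²/5 + (28−25)²/25 + (6−5)²/5 + (29−30)²/30
   = 1.8000 + 0.3600 + 0.2000 + 0.0333
Sum = 2.393

2.393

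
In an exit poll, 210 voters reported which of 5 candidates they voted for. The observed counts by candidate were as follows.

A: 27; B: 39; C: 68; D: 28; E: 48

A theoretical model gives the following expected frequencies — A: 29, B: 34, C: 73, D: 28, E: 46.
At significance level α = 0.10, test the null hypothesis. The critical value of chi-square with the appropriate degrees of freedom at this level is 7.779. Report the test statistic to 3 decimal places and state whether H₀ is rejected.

1.303; do not reject

cat         O        E   (O−E)²/E
A          27       29     0.1379
B          39       34     0.7353
C          68       73     0.3425
D          28       28     0.0000
E          48       46     0.0870
Sum = 1.303
df = 4. Since 1.303 < 7.779, we do not reject H₀.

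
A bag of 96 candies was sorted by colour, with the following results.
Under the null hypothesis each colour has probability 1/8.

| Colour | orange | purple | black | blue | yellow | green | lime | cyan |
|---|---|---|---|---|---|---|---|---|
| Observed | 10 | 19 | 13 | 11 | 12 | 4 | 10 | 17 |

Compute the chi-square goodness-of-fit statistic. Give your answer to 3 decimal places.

12.333

Expected count for each of the 8 categories: 96/8 = 12.
χ² = (10−12)²/12 + (19−12)²/12 + (13−12)²/12 + (11−12)²/12 + (12−12)²/12 + (4−12)²/12 + (10−12)²/12 + (17−12)²/12
   = 0.3333 + 4.0833 + 0.0833 + 0.0833 + 0.0000 + 5.3333 + 0.3333 + 2.0833
Sum = 12.333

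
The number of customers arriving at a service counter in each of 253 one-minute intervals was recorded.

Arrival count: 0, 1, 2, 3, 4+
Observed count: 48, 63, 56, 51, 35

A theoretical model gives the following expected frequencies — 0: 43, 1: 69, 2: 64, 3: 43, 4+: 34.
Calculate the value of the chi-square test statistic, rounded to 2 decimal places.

0: (48 − 43)²/43 = 25/43 = 0.581
1: (63 − 69)²/69 = 36/69 = 0.522
2: (56 − 64)²/64 = 64/64 = 1.000
3: (51 − 43)²/43 = 64/43 = 1.488
4+: (35 − 34)²/34 = 1/34 = 0.029
Sum = 3.62

3.62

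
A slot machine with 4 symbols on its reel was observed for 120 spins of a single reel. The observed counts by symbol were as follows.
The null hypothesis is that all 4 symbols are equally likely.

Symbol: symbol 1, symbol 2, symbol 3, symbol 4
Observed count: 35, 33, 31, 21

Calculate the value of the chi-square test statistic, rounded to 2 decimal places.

3.87

Under H₀ each category has probability 1/4, so each expected count is 120/4 = 30.
symbol 1: (35 − 30)²/30 = 25/30 = 0.833
symbol 2: (33 − 30)²/30 = 9/30 = 0.300
symbol 3: (31 − 30)²/30 = 1/30 = 0.033
symbol 4: (21 − 30)²/30 = 81/30 = 2.700
Sum = 3.87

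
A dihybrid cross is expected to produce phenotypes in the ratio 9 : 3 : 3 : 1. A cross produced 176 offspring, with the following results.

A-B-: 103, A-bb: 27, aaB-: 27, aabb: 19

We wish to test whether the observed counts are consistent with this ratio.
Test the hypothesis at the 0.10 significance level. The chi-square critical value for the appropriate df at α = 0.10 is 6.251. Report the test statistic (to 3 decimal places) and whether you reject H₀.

8.162; reject

Ratio total = 16. Expected counts: 176×9/16 = 99, 176×3/16 = 33, 176×3/16 = 33, 176×1/16 = 11.
χ² = (103−99)²/99 + (27−33)²/33 + (27−33)²/33 + (19−11)²/11
   = 0.1616 + 1.0909 + 1.0909 + 5.8182
Sum = 8.162
df = 3. Since 8.162 > 6.251, we reject H₀.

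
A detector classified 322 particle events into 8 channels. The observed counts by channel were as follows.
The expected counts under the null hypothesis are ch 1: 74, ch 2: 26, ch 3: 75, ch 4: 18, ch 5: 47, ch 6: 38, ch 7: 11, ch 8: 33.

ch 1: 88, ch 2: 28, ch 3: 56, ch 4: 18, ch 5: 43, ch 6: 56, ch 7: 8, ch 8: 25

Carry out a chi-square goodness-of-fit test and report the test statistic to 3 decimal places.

χ² = (88−74)²/74 + (28−26)²/26 + (56−75)²/75 + (18−18)²/18 + (43−47)²/47 + (56−38)²/38 + (8−11)²/11 + (25−33)²/33
   = 2.6486 + 0.1538 + 4.8133 + 0.0000 + 0.3404 + 8.5263 + 0.8182 + 1.9394
Sum = 19.240

19.240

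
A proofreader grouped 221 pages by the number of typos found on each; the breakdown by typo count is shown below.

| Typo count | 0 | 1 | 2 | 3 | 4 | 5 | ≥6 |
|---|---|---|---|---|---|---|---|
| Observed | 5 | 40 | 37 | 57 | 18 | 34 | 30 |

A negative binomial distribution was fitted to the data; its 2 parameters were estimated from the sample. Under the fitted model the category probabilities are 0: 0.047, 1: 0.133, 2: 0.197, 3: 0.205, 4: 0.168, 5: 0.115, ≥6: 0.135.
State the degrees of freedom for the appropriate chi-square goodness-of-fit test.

There are k = 7 categories and 2 parameters estimated from the data, so df = 7 − 1 − 2 = 4.

4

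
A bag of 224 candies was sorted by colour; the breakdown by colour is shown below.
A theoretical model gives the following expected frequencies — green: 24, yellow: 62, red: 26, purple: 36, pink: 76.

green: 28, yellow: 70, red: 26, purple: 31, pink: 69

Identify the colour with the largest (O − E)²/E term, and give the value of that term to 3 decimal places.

yellow, 1.032

χ² = (28−24)²/24 + (70−62)²/62 + (26−26)²/26 + (31−36)²/36 + (69−76)²/76
   = 0.6667 + 1.0323 + 0.0000 + 0.6944 + 0.6447
The largest term is for yellow: 1.032.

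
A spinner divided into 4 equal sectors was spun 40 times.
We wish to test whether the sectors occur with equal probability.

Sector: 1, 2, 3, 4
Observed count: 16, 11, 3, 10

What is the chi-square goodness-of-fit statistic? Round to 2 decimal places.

8.60

Under H₀ each category has probability 1/4, so each expected count is 40/4 = 10.
χ² = (16−10)²/10 + (11−10)²/10 + (3−10)²/10 + (10−10)²/10
   = 3.600 + 0.100 + 4.900 + 0.000
Sum = 8.60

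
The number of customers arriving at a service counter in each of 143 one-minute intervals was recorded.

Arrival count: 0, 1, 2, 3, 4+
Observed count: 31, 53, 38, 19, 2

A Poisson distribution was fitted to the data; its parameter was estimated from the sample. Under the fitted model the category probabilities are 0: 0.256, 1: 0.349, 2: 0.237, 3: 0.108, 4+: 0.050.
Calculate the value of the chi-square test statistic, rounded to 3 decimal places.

Expected counts E_i = n·p_i: 143×0.256 = 36.608, 143×0.349 = 49.907, 143×0.237 = 33.891, 143×0.108 = 15.444, 143×0.050 = 7.15.
0: (31 − 36.608)²/36.608 = 31.449664/36.608 = 0.8591
1: (53 − 49.907)²/49.907 = 9.566649/49.907 = 0.1917
2: (38 − 33.891)²/33.891 = 16.883881/33.891 = 0.4982
3: (19 − 15.444)²/15.444 = 12.645136/15.444 = 0.8188
4+: (2 − 7.15)²/7.15 = 26.5225/7.15 = 3.7094
Sum = 6.077

6.077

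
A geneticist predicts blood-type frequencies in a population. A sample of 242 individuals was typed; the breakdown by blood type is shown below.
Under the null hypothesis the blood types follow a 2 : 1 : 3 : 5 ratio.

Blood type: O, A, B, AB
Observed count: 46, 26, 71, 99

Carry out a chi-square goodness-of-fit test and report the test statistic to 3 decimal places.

2.297

Ratio total = 11. Expected counts: 242×2/11 = 44, 242×1/11 = 22, 242×3/11 = 66, 242×5/11 = 110.
cat         O        E   (O−E)²/E
O          46       44     0.0909
A          26       22     0.7273
B          71       66     0.3788
AB         99      110     1.1000
Sum = 2.297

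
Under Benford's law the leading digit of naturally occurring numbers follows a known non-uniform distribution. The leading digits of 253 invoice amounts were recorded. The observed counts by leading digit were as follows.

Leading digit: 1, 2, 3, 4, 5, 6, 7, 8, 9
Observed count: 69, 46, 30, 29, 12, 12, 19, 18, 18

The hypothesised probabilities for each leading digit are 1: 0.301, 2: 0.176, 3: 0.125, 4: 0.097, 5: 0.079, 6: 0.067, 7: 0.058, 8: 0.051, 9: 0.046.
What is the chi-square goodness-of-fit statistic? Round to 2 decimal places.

13.02

Expected counts E_i = n·p_i: 253×0.301 = 76.153, 253×0.176 = 44.528, 253×0.125 = 31.625, 253×0.097 = 24.541, 253×0.079 = 19.987, 253×0.067 = 16.951, 253×0.058 = 14.674, 253×0.051 = 12.903, 253×0.046 = 11.638.
1: (69 − 76.153)²/76.153 = 51.165409/76.153 = 0.672
2: (46 − 44.528)²/44.528 = 2.166784/44.528 = 0.049
3: (30 − 31.625)²/31.625 = 2.640625/31.625 = 0.083
4: (29 − 24.541)²/24.541 = 19.882681/24.541 = 0.810
5: (12 − 19.987)²/19.987 = 63.792169/19.987 = 3.192
6: (12 − 16.951)²/16.951 = 24.512401/16.951 = 1.446
7: (19 − 14.674)²/14.674 = 18.714276/14.674 = 1.275
8: (18 − 12.903)²/12.903 = 25.979409/12.903 = 2.013
9: (18 − 11.638)²/11.638 = 40.475044/11.638 = 3.478
Sum = 13.02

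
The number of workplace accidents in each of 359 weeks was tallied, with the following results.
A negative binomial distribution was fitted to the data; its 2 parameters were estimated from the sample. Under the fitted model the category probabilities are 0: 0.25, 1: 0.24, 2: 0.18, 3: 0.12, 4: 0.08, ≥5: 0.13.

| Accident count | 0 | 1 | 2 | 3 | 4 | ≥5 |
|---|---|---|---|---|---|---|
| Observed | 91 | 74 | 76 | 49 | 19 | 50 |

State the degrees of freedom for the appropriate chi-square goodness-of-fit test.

3

There are k = 6 categories and 2 parameters estimated from the data, so df = 6 − 1 − 2 = 3.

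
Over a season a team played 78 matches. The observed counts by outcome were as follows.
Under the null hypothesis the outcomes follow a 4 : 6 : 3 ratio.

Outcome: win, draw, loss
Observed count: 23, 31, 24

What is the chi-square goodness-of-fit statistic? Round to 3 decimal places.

Ratio total = 13. Expected counts: 78×4/13 = 24, 78×6/13 = 36, 78×3/13 = 18.
χ² = (23−24)²/24 + (31−36)²/36 + (24−18)²/18
   = 0.0417 + 0.6944 + 2.0000
Sum = 2.736

2.736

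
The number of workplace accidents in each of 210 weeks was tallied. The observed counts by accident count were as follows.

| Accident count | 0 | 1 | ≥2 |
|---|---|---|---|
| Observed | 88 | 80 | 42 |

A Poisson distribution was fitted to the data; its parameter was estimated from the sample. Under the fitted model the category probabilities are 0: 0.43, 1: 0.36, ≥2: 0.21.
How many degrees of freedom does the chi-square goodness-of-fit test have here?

1

There are k = 3 categories and 1 parameter estimated from the data, so df = 3 − 1 − 1 = 1.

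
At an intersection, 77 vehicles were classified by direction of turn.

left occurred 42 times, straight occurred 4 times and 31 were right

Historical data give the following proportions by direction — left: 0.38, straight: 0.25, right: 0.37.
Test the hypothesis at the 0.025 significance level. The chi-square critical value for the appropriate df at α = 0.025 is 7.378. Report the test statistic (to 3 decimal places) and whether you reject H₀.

Expected counts E_i = n·p_i: 77×0.38 = 29.26, 77×0.25 = 19.25, 77×0.37 = 28.49.
cat           O        E   (O−E)²/E
left         42    29.26     5.5471
straight      4    19.25    12.0812
right        31    28.49     0.2211
Sum = 17.849
df = 2. Since 17.849 > 7.378, we reject H₀.

17.849; reject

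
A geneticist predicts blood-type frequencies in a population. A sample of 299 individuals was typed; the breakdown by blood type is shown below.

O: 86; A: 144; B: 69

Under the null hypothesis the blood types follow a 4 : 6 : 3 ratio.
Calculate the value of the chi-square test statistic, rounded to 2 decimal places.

Ratio total = 13. Expected counts: 299×4/13 = 92, 299×6/13 = 138, 299×3/13 = 69.
cat         O        E   (O−E)²/E
O          86       92      0.391
A         144      138      0.261
B          69       69      0.000
Sum = 0.65

0.65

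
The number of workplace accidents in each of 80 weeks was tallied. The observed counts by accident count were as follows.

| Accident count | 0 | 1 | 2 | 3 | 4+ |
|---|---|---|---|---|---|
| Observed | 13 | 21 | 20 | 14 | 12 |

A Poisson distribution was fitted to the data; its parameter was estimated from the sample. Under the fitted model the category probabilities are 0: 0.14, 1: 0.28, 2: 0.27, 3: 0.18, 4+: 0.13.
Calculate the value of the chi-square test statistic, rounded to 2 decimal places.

0.75

Expected counts E_i = n·p_i: 80×0.14 = 11.2, 80×0.28 = 22.4, 80×0.27 = 21.6, 80×0.18 = 14.4, 80×0.13 = 10.4.
0: (13 − 11.2)²/11.2 = 3.24/11.2 = 0.289
1: (21 − 22.4)²/22.4 = 1.96/22.4 = 0.088
2: (20 − 21.6)²/21.6 = 2.56/21.6 = 0.119
3: (14 − 14.4)²/14.4 = 0.16/14.4 = 0.011
4+: (12 − 10.4)²/10.4 = 2.56/10.4 = 0.246
Sum = 0.75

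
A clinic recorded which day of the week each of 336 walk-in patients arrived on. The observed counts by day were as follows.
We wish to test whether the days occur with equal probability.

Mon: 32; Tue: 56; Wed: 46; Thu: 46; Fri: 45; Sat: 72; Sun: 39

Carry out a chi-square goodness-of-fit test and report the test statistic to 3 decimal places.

Under H₀ each category has probability 1/7, so each expected count is 336/7 = 48.
cat         O        E   (O−E)²/E
Mon        32       48     5.3333
Tue        56       48     1.3333
Wed        46       48     0.0833
Thu        46       48     0.0833
Fri        45       48     0.1875
Sat        72       48    12.0000
Sun        39       48     1.6875
Sum = 20.708

20.708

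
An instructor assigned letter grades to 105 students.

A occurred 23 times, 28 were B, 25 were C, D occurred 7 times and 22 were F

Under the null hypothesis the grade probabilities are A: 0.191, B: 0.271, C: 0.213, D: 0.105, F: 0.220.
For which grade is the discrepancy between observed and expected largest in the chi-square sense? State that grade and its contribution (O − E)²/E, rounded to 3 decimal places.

D, 1.469

Expected counts E_i = n·p_i: 105×0.191 = 20.055, 105×0.271 = 28.455, 105×0.213 = 22.365, 105×0.105 = 11.025, 105×0.220 = 23.1.
χ² = (23−20.055)²/20.055 + (28−28.455)²/28.455 + (25−22.365)²/22.365 + (7−11.025)²/11.025 + (22−23.1)²/23.1
   = 0.4325 + 0.0073 + 0.3105 + 1.4694 + 0.0524
The largest term is for D: 1.469.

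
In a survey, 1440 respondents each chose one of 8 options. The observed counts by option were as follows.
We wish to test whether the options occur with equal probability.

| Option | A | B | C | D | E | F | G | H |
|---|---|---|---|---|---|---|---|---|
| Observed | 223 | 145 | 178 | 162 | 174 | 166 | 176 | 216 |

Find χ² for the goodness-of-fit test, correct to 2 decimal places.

Expected count for each of the 8 categories: 1440/8 = 180.
χ² = (223−180)²/180 + (145−180)²/180 + (178−180)²/180 + (162−180)²/180 + (174−180)²/180 + (166−180)²/180 + (176−180)²/180 + (216−180)²/180
   = 10.272 + 6.806 + 0.022 + 1.800 + 0.200 + 1.089 + 0.089 + 7.200
Sum = 27.48

27.48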